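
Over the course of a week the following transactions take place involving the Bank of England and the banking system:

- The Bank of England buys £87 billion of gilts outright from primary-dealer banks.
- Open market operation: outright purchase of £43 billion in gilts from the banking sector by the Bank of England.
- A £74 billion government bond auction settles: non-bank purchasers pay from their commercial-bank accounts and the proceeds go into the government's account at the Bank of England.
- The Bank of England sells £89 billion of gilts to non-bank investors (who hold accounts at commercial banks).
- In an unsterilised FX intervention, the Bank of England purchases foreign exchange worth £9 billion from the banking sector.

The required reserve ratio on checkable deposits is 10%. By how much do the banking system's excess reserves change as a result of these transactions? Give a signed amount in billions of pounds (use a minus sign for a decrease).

OMO purchase (from banks) £87 billion: reserves +£87B, deposits 0.
OMO purchase (from banks) £43 billion: reserves +£43B, deposits 0.
Government account inflow £74 billion: reserves −£74B, deposits −£74B.
Asset sale (to non-banks) £89 billion: reserves −£89B, deposits −£89B.
FX purchase £9 billion: reserves +£9B, deposits 0.
Totals: Δreserves = −£24B, Δdeposits = −£163B.
Δrequired reserves = 10% × −£163B = −£16.3B.
Δexcess reserves = Δreserves − Δrequired = −£24B − (−£16.3B) = -£7.7 billion.

-£7.7 billion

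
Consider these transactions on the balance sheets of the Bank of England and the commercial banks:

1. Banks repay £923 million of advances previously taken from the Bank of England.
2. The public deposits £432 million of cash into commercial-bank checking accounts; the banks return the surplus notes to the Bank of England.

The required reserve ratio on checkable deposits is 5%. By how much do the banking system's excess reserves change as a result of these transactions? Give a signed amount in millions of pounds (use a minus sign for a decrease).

Discount-window repayment £923 million: reserves −£923M, deposits 0.
Currency deposit £432 million: reserves +£432M, deposits +£432M.
Totals: Δreserves = −£491M, Δdeposits = +£432M.
Δrequired reserves = 5% × +£432M = +£21.6M.
Δexcess reserves = Δreserves − Δrequired = −£491M − (+£21.6M) = -£512.6 million.

-£512.6 million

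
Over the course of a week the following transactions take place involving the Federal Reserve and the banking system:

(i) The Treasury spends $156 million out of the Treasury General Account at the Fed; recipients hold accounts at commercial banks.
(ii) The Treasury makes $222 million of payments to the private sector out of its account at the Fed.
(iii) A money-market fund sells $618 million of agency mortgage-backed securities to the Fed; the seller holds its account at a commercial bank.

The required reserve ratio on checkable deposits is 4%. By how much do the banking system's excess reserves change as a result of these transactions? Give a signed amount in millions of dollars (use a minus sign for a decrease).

+$956.16 million

Government spending $156 million: reserves +$156M, deposits +$156M.
Government spending $222 million: reserves +$222M, deposits +$222M.
Asset purchase (from non-banks) $618 million: reserves +$618M, deposits +$618M.
Totals: Δreserves = +$996M, Δdeposits = +$996M.
Δrequired reserves = 4% × +$996M = +$39.84M.
Δexcess reserves = Δreserves − Δrequired = +$996M − (+$39.84M) = +$956.16 million.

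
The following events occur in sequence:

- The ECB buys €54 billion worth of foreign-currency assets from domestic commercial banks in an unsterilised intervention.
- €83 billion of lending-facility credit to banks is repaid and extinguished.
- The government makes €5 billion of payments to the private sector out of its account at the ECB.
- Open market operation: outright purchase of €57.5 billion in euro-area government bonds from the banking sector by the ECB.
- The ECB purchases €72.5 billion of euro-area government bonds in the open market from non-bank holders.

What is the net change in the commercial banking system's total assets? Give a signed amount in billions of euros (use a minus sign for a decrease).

FX purchase €54 billion: just an asset swap on bank balance sheets → 0.
Discount-window repayment €83 billion: bank balance sheets shrink → −€83B.
Government spending €5 billion: bank balance sheets expand → +€5B.
OMO purchase (from banks) €57.5 billion: just an asset swap on bank balance sheets → 0.
Asset purchase (from non-banks) €72.5 billion: bank balance sheets expand → +€72.5B.
Net: 0 − 83 + 5 + 0 + 72.5 = -€5.5 billion.

-€5.5 billion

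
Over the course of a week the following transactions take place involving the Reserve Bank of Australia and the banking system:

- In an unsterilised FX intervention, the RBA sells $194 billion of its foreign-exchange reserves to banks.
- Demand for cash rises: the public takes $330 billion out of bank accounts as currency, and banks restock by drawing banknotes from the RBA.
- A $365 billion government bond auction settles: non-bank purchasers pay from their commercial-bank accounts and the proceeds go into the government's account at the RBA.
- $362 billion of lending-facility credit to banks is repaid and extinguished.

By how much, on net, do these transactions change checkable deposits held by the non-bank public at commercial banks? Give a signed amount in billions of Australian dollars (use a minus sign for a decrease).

RBA balance sheet:
  Assets:      Loans to banks −$362B, Foreign assets −$194B
  Liabilities: Bank reserves −$1251B, Currency in circulation +$330B, Government deposits +$365B
Commercial banking system:
  Assets:      Reserves at CB −$1251B, Foreign assets +$194B
  Liabilities: Checkable deposits −$695B, Borrowings from CB −$362B
So the change in checkable deposits held by the non-bank public at commercial banks is -$695 billion.

-$695 billion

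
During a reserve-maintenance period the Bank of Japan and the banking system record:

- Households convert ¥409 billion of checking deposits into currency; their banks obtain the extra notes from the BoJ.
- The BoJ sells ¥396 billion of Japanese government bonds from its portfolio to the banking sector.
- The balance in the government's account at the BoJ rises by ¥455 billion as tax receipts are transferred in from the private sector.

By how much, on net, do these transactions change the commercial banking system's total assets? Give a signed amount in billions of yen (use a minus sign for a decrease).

BoJ balance sheet:
  Assets:      Securities −¥396B
  Liabilities: Bank reserves −¥1260B, Currency in circulation +¥409B, Government deposits +¥455B
Commercial banking system:
  Assets:      Reserves at CB −¥1260B, Securities +¥396B
  Liabilities: Checkable deposits −¥864B
Change in total bank assets = -¥864 billion.

-¥864 billion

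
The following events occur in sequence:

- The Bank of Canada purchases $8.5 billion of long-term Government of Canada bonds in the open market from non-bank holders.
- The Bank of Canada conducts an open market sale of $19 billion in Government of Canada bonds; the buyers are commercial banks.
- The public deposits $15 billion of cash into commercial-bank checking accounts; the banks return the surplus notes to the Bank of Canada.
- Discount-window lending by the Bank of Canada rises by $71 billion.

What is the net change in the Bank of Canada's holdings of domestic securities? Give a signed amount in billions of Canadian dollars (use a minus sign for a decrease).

-$10.5 billion

Bank of Canada balance sheet:
  Assets:      Securities −$10.5B, Loans to banks +$71B
  Liabilities: Bank reserves +$75.5B, Currency in circulation −$15B
So the change in the Bank of Canada's holdings of domestic securities is -$10.5 billion.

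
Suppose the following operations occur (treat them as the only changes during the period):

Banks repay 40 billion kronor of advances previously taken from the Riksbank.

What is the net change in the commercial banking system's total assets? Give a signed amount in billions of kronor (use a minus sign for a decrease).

Discount-window repayment 40 billion kronor: bank balance sheets shrink → −40B.

-40 billion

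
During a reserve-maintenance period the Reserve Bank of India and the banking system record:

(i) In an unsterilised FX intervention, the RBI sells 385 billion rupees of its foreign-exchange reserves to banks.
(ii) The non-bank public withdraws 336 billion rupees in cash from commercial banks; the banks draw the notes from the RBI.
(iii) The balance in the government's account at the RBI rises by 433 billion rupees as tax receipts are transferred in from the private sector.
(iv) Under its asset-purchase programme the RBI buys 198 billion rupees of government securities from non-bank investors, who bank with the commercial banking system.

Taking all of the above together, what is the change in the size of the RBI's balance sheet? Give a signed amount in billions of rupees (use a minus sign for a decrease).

-187 billion

RBI balance sheet:
  Assets:      Securities +198B, Foreign assets −385B
  Liabilities: Bank reserves −956B, Currency in circulation +336B, Government deposits +433B
Change in total RBI assets = -187 billion.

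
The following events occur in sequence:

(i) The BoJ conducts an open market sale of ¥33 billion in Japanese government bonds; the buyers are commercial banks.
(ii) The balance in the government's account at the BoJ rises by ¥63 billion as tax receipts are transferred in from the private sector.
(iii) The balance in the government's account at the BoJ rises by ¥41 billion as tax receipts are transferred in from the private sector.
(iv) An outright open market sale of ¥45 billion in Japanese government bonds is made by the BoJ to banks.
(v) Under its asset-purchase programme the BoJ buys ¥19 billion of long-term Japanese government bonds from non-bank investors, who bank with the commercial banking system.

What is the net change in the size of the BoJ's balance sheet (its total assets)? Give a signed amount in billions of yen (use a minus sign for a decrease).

-¥59 billion

OMO sale (to banks) ¥33 billion: a BoJ asset is shed → −¥33B.
Government account inflow ¥63 billion: only the composition of liabilities changes → 0.
Government account inflow ¥41 billion: only the composition of liabilities changes → 0.
OMO sale (to banks) ¥45 billion: a BoJ asset is shed → −¥45B.
Asset purchase (from non-banks) ¥19 billion: a BoJ asset is acquired → +¥19B.
Net: −33 + 0 + 0 − 45 + 19 = -¥59 billion.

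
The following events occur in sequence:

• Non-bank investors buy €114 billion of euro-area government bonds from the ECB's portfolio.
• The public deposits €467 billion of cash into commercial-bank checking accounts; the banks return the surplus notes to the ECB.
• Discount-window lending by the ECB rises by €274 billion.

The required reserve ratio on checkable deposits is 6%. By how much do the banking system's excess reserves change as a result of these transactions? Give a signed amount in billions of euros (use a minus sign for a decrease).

+€605.82 billion

Asset sale (to non-banks) €114 billion: reserves −€114B, deposits −€114B.
Currency deposit €467 billion: reserves +€467B, deposits +€467B.
Discount-window loan €274 billion: reserves +€274B, deposits 0.
Totals: Δreserves = +€627B, Δdeposits = +€353B.
Δrequired reserves = 6% × +€353B = +€21.18B.
Δexcess reserves = Δreserves − Δrequired = +€627B − (+€21.18B) = +€605.82 billion.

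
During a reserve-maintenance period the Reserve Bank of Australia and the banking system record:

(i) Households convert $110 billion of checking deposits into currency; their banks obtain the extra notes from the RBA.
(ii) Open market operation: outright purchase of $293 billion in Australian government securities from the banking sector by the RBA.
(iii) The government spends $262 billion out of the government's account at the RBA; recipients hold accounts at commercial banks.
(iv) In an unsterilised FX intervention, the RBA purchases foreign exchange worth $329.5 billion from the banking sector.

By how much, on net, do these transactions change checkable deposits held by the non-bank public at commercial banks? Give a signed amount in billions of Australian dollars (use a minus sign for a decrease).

+$152 billion

Currency withdrawal $110 billion: non-bank counterparties' bank balances fall → −$110B.
OMO purchase (from banks) $293 billion: the counterparty is a bank, so public deposits are unchanged → 0.
Government spending $262 billion: non-bank counterparties' bank balances rise → +$262B.
FX purchase $329.5 billion: the counterparty is a bank, so public deposits are unchanged → 0.
Net: −110 + 0 + 262 + 0 = +$152 billion.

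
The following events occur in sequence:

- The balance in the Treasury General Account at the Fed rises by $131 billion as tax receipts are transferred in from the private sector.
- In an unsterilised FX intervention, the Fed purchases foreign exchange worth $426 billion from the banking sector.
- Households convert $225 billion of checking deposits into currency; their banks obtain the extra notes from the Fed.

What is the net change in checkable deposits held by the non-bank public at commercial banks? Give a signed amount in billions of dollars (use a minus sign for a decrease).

Fed balance sheet:
  Assets:      Foreign assets +$426B
  Liabilities: Bank reserves +$70B, Currency in circulation +$225B, Government deposits +$131B
Commercial banking system:
  Assets:      Reserves at CB +$70B, Foreign assets −$426B
  Liabilities: Checkable deposits −$356B
So the change in checkable deposits held by the non-bank public at commercial banks is -$356 billion.

-$356 billion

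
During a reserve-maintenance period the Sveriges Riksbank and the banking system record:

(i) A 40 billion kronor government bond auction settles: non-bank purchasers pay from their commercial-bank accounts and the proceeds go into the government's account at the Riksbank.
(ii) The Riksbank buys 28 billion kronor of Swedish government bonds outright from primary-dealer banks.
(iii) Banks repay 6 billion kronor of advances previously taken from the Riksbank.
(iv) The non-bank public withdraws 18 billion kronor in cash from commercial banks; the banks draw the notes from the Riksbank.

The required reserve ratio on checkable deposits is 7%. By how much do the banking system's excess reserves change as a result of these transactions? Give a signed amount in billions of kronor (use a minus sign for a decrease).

-31.94 billion

Government account inflow 40 billion kronor: reserves −40B, deposits −40B.
OMO purchase (from banks) 28 billion kronor: reserves +28B, deposits 0.
Discount-window repayment 6 billion kronor: reserves −6B, deposits 0.
Currency withdrawal 18 billion kronor: reserves −18B, deposits −18B.
Totals: Δreserves = −36B, Δdeposits = −58B.
Δrequired reserves = 7% × −58B = −4.06B.
Δexcess reserves = Δreserves − Δrequired = −36B − (−4.06B) = -31.94 billion.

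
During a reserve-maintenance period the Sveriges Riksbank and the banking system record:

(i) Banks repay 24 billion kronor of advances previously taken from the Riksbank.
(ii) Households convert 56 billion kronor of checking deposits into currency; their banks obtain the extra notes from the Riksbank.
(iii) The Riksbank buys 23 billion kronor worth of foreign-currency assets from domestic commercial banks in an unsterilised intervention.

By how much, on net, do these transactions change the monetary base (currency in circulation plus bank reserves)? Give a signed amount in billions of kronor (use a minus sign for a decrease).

Discount-window repayment 24 billion kronor: Riksbank balance sheet contracts → −24B.
Currency withdrawal 56 billion kronor: just a shift between currency and reserves — both are base money → 0.
FX purchase 23 billion kronor: Riksbank balance sheet expands → +23B.
Net: −24 + 0 + 23 = -1 billion.

-1 billion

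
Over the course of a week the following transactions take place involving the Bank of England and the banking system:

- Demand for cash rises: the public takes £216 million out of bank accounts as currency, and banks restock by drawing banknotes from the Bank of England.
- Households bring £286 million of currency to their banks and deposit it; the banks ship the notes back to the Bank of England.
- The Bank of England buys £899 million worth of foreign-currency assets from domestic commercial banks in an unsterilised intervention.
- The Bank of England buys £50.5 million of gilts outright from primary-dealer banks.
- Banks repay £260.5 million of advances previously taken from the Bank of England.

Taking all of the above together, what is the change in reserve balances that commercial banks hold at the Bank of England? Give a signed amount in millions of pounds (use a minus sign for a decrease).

+£759 million

Bank of England balance sheet:
  Assets:      Securities +£50.5M, Loans to banks −£260.5M, Foreign assets +£899M
  Liabilities: Bank reserves +£759M, Currency in circulation −£70M
So the change in reserve balances that commercial banks hold at the Bank of England is +£759 million.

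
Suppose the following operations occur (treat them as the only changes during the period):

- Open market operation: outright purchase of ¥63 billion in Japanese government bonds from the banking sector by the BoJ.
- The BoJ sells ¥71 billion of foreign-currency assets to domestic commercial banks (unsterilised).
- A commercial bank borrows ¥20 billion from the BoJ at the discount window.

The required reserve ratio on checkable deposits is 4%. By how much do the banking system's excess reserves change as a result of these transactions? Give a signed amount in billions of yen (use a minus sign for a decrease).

OMO purchase (from banks) ¥63 billion: reserves +¥63B, deposits 0.
FX sale ¥71 billion: reserves −¥71B, deposits 0.
Discount-window loan ¥20 billion: reserves +¥20B, deposits 0.
Totals: Δreserves = +¥12B, Δdeposits = 0.
Δrequired reserves = 4% × 0 = 0.
Δexcess reserves = Δreserves − Δrequired = +¥12B − (0) = +¥12 billion.

+¥12 billion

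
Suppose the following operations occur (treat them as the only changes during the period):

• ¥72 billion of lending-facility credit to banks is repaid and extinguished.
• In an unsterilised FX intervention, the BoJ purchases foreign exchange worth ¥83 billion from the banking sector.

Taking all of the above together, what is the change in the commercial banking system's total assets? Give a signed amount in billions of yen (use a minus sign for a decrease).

BoJ balance sheet:
  Assets:      Loans to banks −¥72B, Foreign assets +¥83B
  Liabilities: Bank reserves +¥11B
Commercial banking system:
  Assets:      Reserves at CB +¥11B, Foreign assets −¥83B
  Liabilities: Borrowings from CB −¥72B
Change in total bank assets = -¥72 billion.

-¥72 billion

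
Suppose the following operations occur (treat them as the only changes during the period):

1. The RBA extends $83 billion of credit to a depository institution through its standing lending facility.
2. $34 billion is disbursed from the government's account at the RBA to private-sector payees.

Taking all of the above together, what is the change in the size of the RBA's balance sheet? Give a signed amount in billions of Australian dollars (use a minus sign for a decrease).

+$83 billion

Discount-window loan $83 billion: an RBA asset is acquired → +$83B.
Government spending $34 billion: only the composition of liabilities changes → 0.
Net: 83 + 0 = +$83 billion.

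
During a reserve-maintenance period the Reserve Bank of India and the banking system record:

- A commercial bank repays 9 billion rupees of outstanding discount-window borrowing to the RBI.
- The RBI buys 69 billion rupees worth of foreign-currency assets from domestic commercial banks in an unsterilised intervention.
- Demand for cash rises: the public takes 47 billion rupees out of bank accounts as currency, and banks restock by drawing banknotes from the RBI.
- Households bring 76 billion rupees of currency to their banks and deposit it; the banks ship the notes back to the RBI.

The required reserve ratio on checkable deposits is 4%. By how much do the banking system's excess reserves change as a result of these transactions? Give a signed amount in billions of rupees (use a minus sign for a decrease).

+87.84 billion

Discount-window repayment 9 billion rupees: reserves −9B, deposits 0.
FX purchase 69 billion rupees: reserves +69B, deposits 0.
Currency withdrawal 47 billion rupees: reserves −47B, deposits −47B.
Currency deposit 76 billion rupees: reserves +76B, deposits +76B.
Totals: Δreserves = +89B, Δdeposits = +29B.
Δrequired reserves = 4% × +29B = +1.16B.
Δexcess reserves = Δreserves − Δrequired = +89B − (+1.16B) = +87.84 billion.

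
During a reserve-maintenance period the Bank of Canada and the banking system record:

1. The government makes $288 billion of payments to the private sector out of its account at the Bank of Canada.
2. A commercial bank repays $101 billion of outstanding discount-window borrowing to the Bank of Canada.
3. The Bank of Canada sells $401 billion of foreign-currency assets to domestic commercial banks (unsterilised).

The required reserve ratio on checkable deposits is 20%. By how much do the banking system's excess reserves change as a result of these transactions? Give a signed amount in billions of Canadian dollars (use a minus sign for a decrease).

-$271.6 billion

Government spending $288 billion: reserves +$288B, deposits +$288B.
Discount-window repayment $101 billion: reserves −$101B, deposits 0.
FX sale $401 billion: reserves −$401B, deposits 0.
Totals: Δreserves = −$214B, Δdeposits = +$288B.
Δrequired reserves = 20% × +$288B = +$57.6B.
Δexcess reserves = Δreserves − Δrequired = −$214B − (+$57.6B) = -$271.6 billion.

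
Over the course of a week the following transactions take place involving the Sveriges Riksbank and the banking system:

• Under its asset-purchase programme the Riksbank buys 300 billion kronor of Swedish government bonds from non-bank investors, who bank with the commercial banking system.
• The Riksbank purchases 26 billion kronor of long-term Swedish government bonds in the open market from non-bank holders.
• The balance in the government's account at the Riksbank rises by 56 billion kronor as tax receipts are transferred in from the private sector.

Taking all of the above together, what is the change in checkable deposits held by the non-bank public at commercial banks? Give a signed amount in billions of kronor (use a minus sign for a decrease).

Asset purchase (from non-banks) 300 billion kronor: non-bank counterparties' bank balances rise → +300B.
Asset purchase (from non-banks) 26 billion kronor: non-bank counterparties' bank balances rise → +26B.
Government account inflow 56 billion kronor: non-bank counterparties' bank balances fall → −56B.
Net: 300 + 26 − 56 = +270 billion.

+270 billion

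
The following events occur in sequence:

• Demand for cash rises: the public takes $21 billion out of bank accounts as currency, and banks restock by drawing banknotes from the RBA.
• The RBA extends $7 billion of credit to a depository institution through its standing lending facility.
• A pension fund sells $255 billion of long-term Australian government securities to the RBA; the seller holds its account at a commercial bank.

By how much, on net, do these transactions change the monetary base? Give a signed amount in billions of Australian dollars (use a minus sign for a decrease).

+$262 billion

RBA balance sheet:
  Assets:      Securities +$255B, Loans to banks +$7B
  Liabilities: Bank reserves +$241B, Currency in circulation +$21B
Commercial banking system:
  Assets:      Reserves at CB +$241B
  Liabilities: Checkable deposits +$234B, Borrowings from CB +$7B
Monetary base = currency + reserves: +$21B + (+$241B) = +$262 billion.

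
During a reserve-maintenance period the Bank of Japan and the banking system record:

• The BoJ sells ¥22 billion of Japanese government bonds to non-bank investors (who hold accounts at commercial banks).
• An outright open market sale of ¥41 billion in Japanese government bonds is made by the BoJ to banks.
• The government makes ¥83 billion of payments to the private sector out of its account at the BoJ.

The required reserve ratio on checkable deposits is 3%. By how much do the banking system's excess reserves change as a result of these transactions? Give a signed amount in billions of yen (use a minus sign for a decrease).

+¥18.17 billion

Asset sale (to non-banks) ¥22 billion: reserves −¥22B, deposits −¥22B.
OMO sale (to banks) ¥41 billion: reserves −¥41B, deposits 0.
Government spending ¥83 billion: reserves +¥83B, deposits +¥83B.
Totals: Δreserves = +¥20B, Δdeposits = +¥61B.
Δrequired reserves = 3% × +¥61B = +¥1.83B.
Δexcess reserves = Δreserves − Δrequired = +¥20B − (+¥1.83B) = +¥18.17 billion.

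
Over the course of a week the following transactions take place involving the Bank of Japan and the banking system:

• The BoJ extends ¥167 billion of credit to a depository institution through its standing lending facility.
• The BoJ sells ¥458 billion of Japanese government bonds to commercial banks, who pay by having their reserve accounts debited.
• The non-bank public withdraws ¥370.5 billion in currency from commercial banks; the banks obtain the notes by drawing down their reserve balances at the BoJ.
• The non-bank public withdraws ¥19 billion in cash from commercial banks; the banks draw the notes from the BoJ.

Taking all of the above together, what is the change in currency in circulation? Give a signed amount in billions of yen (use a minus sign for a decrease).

+¥389.5 billion

BoJ balance sheet:
  Assets:      Securities −¥458B, Loans to banks +¥167B
  Liabilities: Bank reserves −¥680.5B, Currency in circulation +¥389.5B
Commercial banking system:
  Assets:      Reserves at CB −¥680.5B, Securities +¥458B
  Liabilities: Checkable deposits −¥389.5B, Borrowings from CB +¥167B
So the change in currency in circulation is +¥389.5 billion.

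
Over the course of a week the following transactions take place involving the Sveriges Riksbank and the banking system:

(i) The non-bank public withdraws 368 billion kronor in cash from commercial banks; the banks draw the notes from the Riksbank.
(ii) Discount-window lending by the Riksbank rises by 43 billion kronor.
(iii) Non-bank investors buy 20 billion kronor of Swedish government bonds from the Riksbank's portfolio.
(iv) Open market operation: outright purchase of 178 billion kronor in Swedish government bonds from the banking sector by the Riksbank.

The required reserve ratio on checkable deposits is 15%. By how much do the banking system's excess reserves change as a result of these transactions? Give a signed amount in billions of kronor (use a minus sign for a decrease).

-108.8 billion

Currency withdrawal 368 billion kronor: reserves −368B, deposits −368B.
Discount-window loan 43 billion kronor: reserves +43B, deposits 0.
Asset sale (to non-banks) 20 billion kronor: reserves −20B, deposits −20B.
OMO purchase (from banks) 178 billion kronor: reserves +178B, deposits 0.
Totals: Δreserves = −167B, Δdeposits = −388B.
Δrequired reserves = 15% × −388B = −58.2B.
Δexcess reserves = Δreserves − Δrequired = −167B − (−58.2B) = -108.8 billion.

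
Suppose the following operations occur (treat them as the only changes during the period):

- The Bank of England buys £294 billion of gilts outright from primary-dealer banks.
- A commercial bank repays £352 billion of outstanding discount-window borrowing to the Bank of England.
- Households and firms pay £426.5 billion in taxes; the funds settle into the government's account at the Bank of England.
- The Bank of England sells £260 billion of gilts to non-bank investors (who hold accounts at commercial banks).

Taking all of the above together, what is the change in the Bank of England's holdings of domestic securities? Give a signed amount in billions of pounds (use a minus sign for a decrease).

+£34 billion

OMO purchase (from banks) £294 billion: securities added to the Bank of England's portfolio → +£294B.
Discount-window repayment £352 billion: the Bank of England's securities portfolio is untouched → 0.
Government account inflow £426.5 billion: the Bank of England's securities portfolio is untouched → 0.
Asset sale (to non-banks) £260 billion: securities removed from the Bank of England's portfolio → −£260B.
Net: 294 + 0 + 0 − 260 = +£34 billion.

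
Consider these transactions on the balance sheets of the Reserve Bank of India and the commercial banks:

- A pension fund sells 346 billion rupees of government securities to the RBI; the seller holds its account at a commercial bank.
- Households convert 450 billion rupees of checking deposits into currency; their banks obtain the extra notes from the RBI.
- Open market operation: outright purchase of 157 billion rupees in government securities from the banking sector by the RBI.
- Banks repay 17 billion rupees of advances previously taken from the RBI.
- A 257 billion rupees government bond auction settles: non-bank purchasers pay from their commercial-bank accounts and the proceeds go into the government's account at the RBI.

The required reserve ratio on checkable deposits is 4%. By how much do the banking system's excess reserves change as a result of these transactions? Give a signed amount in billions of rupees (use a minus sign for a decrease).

-206.56 billion

Asset purchase (from non-banks) 346 billion rupees: reserves +346B, deposits +346B.
Currency withdrawal 450 billion rupees: reserves −450B, deposits −450B.
OMO purchase (from banks) 157 billion rupees: reserves +157B, deposits 0.
Discount-window repayment 17 billion rupees: reserves −17B, deposits 0.
Government account inflow 257 billion rupees: reserves −257B, deposits −257B.
Totals: Δreserves = −221B, Δdeposits = −361B.
Δrequired reserves = 4% × −361B = −14.44B.
Δexcess reserves = Δreserves − Δrequired = −221B − (−14.44B) = -206.56 billion.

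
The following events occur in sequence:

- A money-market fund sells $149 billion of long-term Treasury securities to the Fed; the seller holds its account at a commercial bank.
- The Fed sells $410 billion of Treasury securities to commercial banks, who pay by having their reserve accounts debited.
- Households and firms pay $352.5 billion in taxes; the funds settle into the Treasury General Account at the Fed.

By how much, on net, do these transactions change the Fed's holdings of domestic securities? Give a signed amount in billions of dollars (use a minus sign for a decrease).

-$261 billion

Fed balance sheet:
  Assets:      Securities −$261B
  Liabilities: Bank reserves −$613.5B, Government deposits +$352.5B
Commercial banking system:
  Assets:      Reserves at CB −$613.5B, Securities +$410B
  Liabilities: Checkable deposits −$203.5B
So the change in the Fed's holdings of domestic securities is -$261 billion.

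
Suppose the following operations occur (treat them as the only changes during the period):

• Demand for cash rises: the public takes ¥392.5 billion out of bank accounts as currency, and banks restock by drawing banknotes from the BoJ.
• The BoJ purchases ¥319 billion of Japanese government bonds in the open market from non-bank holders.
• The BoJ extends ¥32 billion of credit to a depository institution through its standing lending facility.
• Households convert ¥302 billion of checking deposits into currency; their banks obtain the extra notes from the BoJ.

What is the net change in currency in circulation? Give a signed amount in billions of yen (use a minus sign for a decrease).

BoJ balance sheet:
  Assets:      Securities +¥319B, Loans to banks +¥32B
  Liabilities: Bank reserves −¥343.5B, Currency in circulation +¥694.5B
Commercial banking system:
  Assets:      Reserves at CB −¥343.5B
  Liabilities: Checkable deposits −¥375.5B, Borrowings from CB +¥32B
So the change in currency in circulation is +¥694.5 billion.

+¥694.5 billion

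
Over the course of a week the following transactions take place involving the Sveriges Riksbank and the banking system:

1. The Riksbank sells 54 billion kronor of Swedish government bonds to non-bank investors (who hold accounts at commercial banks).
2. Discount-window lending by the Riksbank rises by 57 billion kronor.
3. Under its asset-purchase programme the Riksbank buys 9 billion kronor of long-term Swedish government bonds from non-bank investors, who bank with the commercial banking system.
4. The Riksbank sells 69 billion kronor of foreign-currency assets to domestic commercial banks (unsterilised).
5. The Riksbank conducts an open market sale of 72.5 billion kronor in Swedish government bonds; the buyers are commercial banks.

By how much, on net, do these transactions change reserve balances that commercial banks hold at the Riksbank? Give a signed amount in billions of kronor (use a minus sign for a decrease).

Asset sale (to non-banks) 54 billion kronor: the non-bank buyers' banks settle from reserves → −54B.
Discount-window loan 57 billion kronor: the loan is credited to the bank's reserve account → +57B.
Asset purchase (from non-banks) 9 billion kronor: the Riksbank pays by crediting reserve accounts → +9B.
FX sale 69 billion kronor: the buying banks pay out of their reserve balances → −69B.
OMO sale (to banks) 72.5 billion kronor: the buying banks pay out of their reserve balances → −72.5B.
Net: −54 + 57 + 9 − 69 − 72.5 = -129.5 billion.

-129.5 billion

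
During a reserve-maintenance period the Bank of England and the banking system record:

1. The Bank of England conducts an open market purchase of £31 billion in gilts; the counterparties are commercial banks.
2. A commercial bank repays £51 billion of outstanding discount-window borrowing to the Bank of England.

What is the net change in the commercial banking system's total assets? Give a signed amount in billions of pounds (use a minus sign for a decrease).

-£51 billion

OMO purchase (from banks) £31 billion: just an asset swap on bank balance sheets → 0.
Discount-window repayment £51 billion: bank balance sheets shrink → −£51B.
Net: 0 − 51 = -£51 billion.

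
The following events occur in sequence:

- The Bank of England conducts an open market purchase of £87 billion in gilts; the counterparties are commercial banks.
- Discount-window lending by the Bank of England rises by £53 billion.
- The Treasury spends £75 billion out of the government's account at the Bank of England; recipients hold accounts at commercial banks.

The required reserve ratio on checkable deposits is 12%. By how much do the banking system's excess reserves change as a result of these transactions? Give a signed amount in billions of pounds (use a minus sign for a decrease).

+£206 billion

OMO purchase (from banks) £87 billion: reserves +£87B, deposits 0.
Discount-window loan £53 billion: reserves +£53B, deposits 0.
Government spending £75 billion: reserves +£75B, deposits +£75B.
Totals: Δreserves = +£215B, Δdeposits = +£75B.
Δrequired reserves = 12% × +£75B = +£9B.
Δexcess reserves = Δreserves − Δrequired = +£215B − (+£9B) = +£206 billion.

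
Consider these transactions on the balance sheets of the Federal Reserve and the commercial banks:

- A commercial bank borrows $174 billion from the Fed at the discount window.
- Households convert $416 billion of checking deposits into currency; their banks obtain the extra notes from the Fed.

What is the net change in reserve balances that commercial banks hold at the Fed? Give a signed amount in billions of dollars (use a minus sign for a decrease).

-$242 billion

Discount-window loan $174 billion: the loan is credited to the bank's reserve account → +$174B.
Currency withdrawal $416 billion: banks swap reserves for currency → −$416B.
Net: 174 − 416 = -$242 billion.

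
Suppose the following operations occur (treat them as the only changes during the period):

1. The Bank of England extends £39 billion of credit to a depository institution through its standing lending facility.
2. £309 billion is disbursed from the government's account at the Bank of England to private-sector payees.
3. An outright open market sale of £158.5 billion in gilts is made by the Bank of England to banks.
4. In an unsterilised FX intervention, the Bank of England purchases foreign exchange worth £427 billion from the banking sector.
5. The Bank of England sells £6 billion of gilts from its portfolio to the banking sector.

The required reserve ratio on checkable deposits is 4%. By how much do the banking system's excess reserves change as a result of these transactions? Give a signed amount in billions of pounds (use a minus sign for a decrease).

Discount-window loan £39 billion: reserves +£39B, deposits 0.
Government spending £309 billion: reserves +£309B, deposits +£309B.
OMO sale (to banks) £158.5 billion: reserves −£158.5B, deposits 0.
FX purchase £427 billion: reserves +£427B, deposits 0.
OMO sale (to banks) £6 billion: reserves −£6B, deposits 0.
Totals: Δreserves = +£610.5B, Δdeposits = +£309B.
Δrequired reserves = 4% × +£309B = +£12.36B.
Δexcess reserves = Δreserves − Δrequired = +£610.5B − (+£12.36B) = +£598.14 billion.

+£598.14 billion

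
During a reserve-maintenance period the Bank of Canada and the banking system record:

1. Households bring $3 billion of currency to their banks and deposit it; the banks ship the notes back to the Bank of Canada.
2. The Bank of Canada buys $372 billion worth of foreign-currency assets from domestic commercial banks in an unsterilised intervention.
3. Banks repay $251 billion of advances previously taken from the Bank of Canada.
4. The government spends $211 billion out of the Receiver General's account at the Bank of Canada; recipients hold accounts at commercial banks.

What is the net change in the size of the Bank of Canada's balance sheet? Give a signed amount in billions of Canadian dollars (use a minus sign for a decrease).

+$121 billion

Currency deposit $3 billion: only the composition of liabilities changes → 0.
FX purchase $372 billion: a Bank of Canada asset is acquired → +$372B.
Discount-window repayment $251 billion: a Bank of Canada asset is shed → −$251B.
Government spending $211 billion: only the composition of liabilities changes → 0.
Net: 0 + 372 − 251 + 0 = +$121 billion.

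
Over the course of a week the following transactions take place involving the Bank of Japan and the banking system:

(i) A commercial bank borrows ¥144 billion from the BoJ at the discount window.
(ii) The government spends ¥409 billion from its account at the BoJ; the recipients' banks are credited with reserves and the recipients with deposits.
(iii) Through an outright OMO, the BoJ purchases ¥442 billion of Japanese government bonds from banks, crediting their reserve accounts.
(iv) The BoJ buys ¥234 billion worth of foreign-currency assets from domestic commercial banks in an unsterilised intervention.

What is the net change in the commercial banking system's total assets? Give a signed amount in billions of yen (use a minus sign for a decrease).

+¥553 billion

BoJ balance sheet:
  Assets:      Securities +¥442B, Loans to banks +¥144B, Foreign assets +¥234B
  Liabilities: Bank reserves +¥1229B, Government deposits −¥409B
Commercial banking system:
  Assets:      Reserves at CB +¥1229B, Securities −¥442B, Foreign assets −¥234B
  Liabilities: Checkable deposits +¥409B, Borrowings from CB +¥144B
Change in total bank assets = +¥553 billion.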